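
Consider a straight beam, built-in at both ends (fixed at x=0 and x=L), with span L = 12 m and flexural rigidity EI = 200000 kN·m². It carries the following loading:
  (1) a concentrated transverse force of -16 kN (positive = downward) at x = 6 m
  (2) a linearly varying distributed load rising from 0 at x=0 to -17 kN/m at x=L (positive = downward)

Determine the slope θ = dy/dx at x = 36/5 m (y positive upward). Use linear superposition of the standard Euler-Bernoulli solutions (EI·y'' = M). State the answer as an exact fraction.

Load 1 — point force P=-16 kN at a=6 m (b=L-a=6):
  θ_1 = Pa²(L-x)(2bL-(3b+a)(L-x))/(2L³EI)  [x>a] = (-16)·6²·(12-(36/5))·(2·6·12-(3·6+6)·(12-(36/5)))/(2·12³·200000) = -9/78125 rad
Load 2 — triangular load w₀=-17 kN/m (0→w₀ over full span):
  θ_2 = -w₀(2x(L-x)(L-2x)(x+2L)+x²(L-x)²)/(120LEI) = -(-17)·(2·(36/5)·(12-(36/5))·(12-2·(36/5))·((36/5)+2·12)+(36/5)²·(12-(36/5))²)/(120·12·200000) = -459/1953125 rad
Superposition: θ = Σ θ_i = -684/1953125 rad ≈ -0.000350 rad

θ(36/5) = -684/1953125 rad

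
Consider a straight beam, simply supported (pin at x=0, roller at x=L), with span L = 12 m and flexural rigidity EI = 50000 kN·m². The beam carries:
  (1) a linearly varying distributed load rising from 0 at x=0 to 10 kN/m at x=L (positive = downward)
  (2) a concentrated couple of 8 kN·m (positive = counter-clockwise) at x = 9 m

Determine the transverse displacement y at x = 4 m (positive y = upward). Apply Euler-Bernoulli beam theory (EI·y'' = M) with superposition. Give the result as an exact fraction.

y(4) = -887/37500 m

Load 1 — triangular load w₀=10 kN/m (0→w₀ over full span):
  y_1 = -w₀x(7L⁴-10L²x²+3x⁴)/(360LEI) = -10·4·(7·12⁴-10·12²·4²+3·4⁴)/(360·12·50000) = -128/5625 m
Load 2 — applied couple M₀=8 kN·m at a=9 m (b=L-a=3):
  y_2 = (M₀x³/(6L)+C₁x)/EI  [x≤a] with C₁=M₀(3b²-L²)/(6L)=-13 = (8·4³/(6·12)+(-13)·4)/50000 = -101/112500 m
Superposition: y = Σ y_i = -887/37500 m ≈ -0.023653 m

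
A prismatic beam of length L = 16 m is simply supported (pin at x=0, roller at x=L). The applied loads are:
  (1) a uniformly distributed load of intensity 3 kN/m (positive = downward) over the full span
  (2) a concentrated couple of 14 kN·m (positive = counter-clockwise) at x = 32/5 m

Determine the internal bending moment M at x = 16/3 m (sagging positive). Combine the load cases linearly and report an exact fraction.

M(16/3) = 90 kN·m

Load 1 — uniform load w=3 kN/m over full span:
  M_1 = wx(L-x)/2 = 3·(16/3)·(16-(16/3))/2 = 256/3 kN·m
Load 2 — applied couple M₀=14 kN·m at a=32/5 m (b=L-a=48/5):
  M_2 = M₀x/L  [x≤a] = 14·(16/3)/16 = 14/3 kN·m
Superposition: M = Σ M_i = 90 kN·m ≈ 90.000000 kN·m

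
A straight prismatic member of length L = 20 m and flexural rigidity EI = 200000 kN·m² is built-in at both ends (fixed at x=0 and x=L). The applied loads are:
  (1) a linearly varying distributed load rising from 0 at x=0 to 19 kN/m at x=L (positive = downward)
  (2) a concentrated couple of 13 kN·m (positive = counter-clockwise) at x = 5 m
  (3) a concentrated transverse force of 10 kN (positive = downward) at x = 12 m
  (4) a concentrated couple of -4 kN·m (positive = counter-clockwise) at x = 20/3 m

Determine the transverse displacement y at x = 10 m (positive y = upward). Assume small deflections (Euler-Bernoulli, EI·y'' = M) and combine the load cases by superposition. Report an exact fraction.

Load 1 — triangular load w₀=19 kN/m (0→w₀ over full span):
  y_1 = -w₀x²(L-x)²(x+2L)/(120LEI) = -19·10²·(20-10)²·(10+2·20)/(120·20·200000) = -19/960 m
Load 2 — applied couple M₀=13 kN·m at a=5 m (b=L-a=15):
  y_2 = (R_Ax³/6 - M_Ax²/2 - M₀(x-a)²/2)/EI  [x>a] with R_A=117/160, M_A=-39/16 = ((117/160)·10³/6 - (-39/16)·10²/2 - 13·(10-5)²/2)/200000 = 13/32000 m
Load 3 — point force P=10 kN at a=12 m (b=L-a=8):
  y_3 = -Pb²x²(3aL-(3a+b)x)/(6L³EI)  [x≤a] = -10·8²·10²·(3·12·20-(3·12+8)·10)/(6·20³·200000) = -7/3750 m
Load 4 — applied couple M₀=-4 kN·m at a=20/3 m (b=L-a=40/3):
  y_4 = (R_Ax³/6 - M_Ax²/2 - M₀(x-a)²/2)/EI  [x>a] with R_A=-4/15, M_A=0 = ((-4/15)·10³/6 - 0·10²/2 - (-4)·(10-(20/3))²/2)/200000 = -1/9000 m
Superposition: y = Σ y_i = -30763/1440000 m ≈ -0.021363 m

y(10) = -30763/1440000 m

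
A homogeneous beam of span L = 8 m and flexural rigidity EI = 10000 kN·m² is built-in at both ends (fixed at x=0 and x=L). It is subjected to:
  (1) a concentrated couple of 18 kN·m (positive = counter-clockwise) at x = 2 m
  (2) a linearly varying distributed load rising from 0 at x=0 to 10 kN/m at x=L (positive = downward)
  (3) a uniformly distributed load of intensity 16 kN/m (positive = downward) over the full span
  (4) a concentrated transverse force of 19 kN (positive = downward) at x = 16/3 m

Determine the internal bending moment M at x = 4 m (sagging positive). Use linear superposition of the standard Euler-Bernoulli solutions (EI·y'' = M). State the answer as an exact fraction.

Load 1 — applied couple M₀=18 kN·m at a=2 m (b=L-a=6):
  M_1 = R_Ax - M_A - M₀  [x>a] with R_A=81/32, M_A=-27/8 = (81/32)·4 - (-27/8) - 18 = -9/2 kN·m
Load 2 — triangular load w₀=10 kN/m (0→w₀ over full span):
  M_2 = 3w₀Lx/20 - w₀L²/30 - w₀x³/(6L) = 3·10·8·4/20 - 10·8²/30 - 10·4³/(6·8) = 40/3 kN·m
Load 3 — uniform load w=16 kN/m over full span:
  M_3 = wLx/2 - wL²/12 - wx²/2 = 16·8·4/2 - 16·8²/12 - 16·4²/2 = 128/3 kN·m
Load 4 — point force P=19 kN at a=16/3 m (b=L-a=8/3):
  M_4 = Pb²(3a+b)x/L³ - Pab²/L²  [x≤a] = 19·(8/3)²·(3·(16/3)+(8/3))·4/8³ - 19·(16/3)·(8/3)²/8² = 76/9 kN·m
Superposition: M = Σ M_i = 1079/18 kN·m ≈ 59.944444 kN·m

M(4) = 1079/18 kN·m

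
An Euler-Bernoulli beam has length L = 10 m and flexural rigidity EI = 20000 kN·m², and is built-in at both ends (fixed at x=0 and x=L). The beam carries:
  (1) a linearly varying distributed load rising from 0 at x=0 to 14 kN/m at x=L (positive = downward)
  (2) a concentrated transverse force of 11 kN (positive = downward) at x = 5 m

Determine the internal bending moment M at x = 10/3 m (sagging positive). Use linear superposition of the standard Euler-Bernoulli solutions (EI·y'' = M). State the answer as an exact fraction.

M(10/3) = 6245/324 kN·m

Load 1 — triangular load w₀=14 kN/m (0→w₀ over full span):
  M_1 = 3w₀Lx/20 - w₀L²/30 - w₀x³/(6L) = 3·14·10·(10/3)/20 - 14·10²/30 - 14·(10/3)³/(6·10) = 1190/81 kN·m
Load 2 — point force P=11 kN at a=5 m (b=L-a=5):
  M_2 = Pb²(3a+b)x/L³ - Pab²/L²  [x≤a] = 11·5²·(3·5+5)·(10/3)/10³ - 11·5·5²/10² = 55/12 kN·m
Superposition: M = Σ M_i = 6245/324 kN·m ≈ 19.274691 kN·m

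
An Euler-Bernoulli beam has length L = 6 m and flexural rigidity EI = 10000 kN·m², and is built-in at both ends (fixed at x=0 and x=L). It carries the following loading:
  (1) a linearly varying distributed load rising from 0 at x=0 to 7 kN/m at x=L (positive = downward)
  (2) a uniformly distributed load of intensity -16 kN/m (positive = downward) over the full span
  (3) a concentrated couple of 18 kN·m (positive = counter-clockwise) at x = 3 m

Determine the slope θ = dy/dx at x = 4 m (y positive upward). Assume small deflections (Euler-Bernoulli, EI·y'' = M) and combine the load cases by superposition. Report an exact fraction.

Load 1 — triangular load w₀=7 kN/m (0→w₀ over full span):
  θ_1 = -w₀(2x(L-x)(L-2x)(x+2L)+x²(L-x)²)/(120LEI) = -7·(2·4·(6-4)·(6-2·4)·(4+2·6)+4²·(6-4)²)/(120·6·10000) = 49/112500 rad
Load 2 — uniform load w=-16 kN/m over full span:
  θ_2 = -wx(L-x)(L-2x)/(12EI) = -(-16)·4·(6-4)·(6-2·4)/(12·10000) = -4/1875 rad
Load 3 — applied couple M₀=18 kN·m at a=3 m (b=L-a=3):
  θ_3 = (R_Ax²/2 - M_Ax - M₀(x-a))/EI  [x>a] with R_A=9/2, M_A=9/2 = ((9/2)·4²/2 - (9/2)·4 - 18·(4-3))/10000 = 0 rad
Superposition: θ = Σ θ_i = -191/112500 rad ≈ -0.001698 rad

θ(4) = -191/112500 rad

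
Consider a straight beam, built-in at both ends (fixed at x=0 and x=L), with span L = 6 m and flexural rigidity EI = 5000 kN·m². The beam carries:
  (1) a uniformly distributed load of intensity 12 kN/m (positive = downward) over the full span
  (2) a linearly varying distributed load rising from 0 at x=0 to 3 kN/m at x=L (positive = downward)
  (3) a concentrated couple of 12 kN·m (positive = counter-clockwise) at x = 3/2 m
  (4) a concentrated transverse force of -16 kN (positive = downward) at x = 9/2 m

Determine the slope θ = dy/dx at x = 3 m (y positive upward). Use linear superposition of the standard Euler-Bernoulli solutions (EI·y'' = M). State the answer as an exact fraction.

Load 1 — uniform load w=12 kN/m over full span:
  θ_1 = -wx(L-x)(L-2x)/(12EI) = -12·3·(6-3)·(6-2·3)/(12·5000) = 0 rad
Load 2 — triangular load w₀=3 kN/m (0→w₀ over full span):
  θ_2 = -w₀(2x(L-x)(L-2x)(x+2L)+x²(L-x)²)/(120LEI) = -3·(2·3·(6-3)·(6-2·3)·(3+2·6)+3²·(6-3)²)/(120·6·5000) = -27/400000 rad
Load 3 — applied couple M₀=12 kN·m at a=3/2 m (b=L-a=9/2):
  θ_3 = (R_Ax²/2 - M_Ax - M₀(x-a))/EI  [x>a] with R_A=9/4, M_A=-9/4 = ((9/4)·3²/2 - (-9/4)·3 - 12·(3-(3/2)))/5000 = -9/40000 rad
Load 4 — point force P=-16 kN at a=9/2 m (b=L-a=3/2):
  θ_4 = -Pb²x(2aL-(3a+b)x)/(2L³EI)  [x≤a] = -(-16)·(3/2)²·3·(2·(9/2)·6-(3·(9/2)+(3/2))·3)/(2·6³·5000) = 9/20000 rad
Superposition: θ = Σ θ_i = 63/400000 rad ≈ 0.000158 rad

θ(3) = 63/400000 rad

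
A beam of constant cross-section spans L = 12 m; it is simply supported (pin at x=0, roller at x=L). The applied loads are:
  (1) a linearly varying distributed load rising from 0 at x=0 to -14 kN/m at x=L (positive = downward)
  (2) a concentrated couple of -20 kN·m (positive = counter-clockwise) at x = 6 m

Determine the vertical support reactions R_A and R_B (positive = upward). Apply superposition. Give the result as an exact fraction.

Load 1 — triangular load w₀=-14 kN/m (0→w₀ over full span):
  R_A = w₀L/6 = (-14)·12/6 = -28 kN
  R_B = w₀L/3 = (-14)·12/3 = -56 kN
Load 2 — applied couple M₀=-20 kN·m at a=6 m (b=L-a=6):
  R_A = M₀/L = (-20)/12 = -5/3 kN
  R_B = -M₀/L = -(-20)/12 = 5/3 kN
Superposition: R_A = -89/3 kN, R_B = -163/3 kN

R_A = -89/3 kN, R_B = -163/3 kN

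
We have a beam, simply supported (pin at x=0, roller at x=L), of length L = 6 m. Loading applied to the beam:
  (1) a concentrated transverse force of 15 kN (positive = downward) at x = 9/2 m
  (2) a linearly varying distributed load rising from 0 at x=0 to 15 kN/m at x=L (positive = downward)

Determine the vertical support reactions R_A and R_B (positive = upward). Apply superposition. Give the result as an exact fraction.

Load 1 — point force P=15 kN at a=9/2 m (b=L-a=3/2):
  R_A = Pb/L = 15·(3/2)/6 = 15/4 kN
  R_B = Pa/L = 15·(9/2)/6 = 45/4 kN
Load 2 — triangular load w₀=15 kN/m (0→w₀ over full span):
  R_A = w₀L/6 = 15·6/6 = 15 kN
  R_B = w₀L/3 = 15·6/3 = 30 kN
Superposition: R_A = 75/4 kN, R_B = 165/4 kN

R_A = 75/4 kN, R_B = 165/4 kN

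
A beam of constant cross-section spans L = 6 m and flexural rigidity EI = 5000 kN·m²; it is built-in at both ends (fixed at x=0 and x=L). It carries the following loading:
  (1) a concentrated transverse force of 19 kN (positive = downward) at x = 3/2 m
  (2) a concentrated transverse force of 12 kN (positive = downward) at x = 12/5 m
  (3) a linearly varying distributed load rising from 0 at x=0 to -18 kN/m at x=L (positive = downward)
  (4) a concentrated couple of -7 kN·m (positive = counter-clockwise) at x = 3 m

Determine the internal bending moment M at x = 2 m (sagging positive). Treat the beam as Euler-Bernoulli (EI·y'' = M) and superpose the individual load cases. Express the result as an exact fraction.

Load 1 — point force P=19 kN at a=3/2 m (b=L-a=9/2):
  M_1 = Pa²(a+3b)(L-x)/L³ - Pa²b/L²  [x>a] = 19·(3/2)²·((3/2)+3·(9/2))·(6-2)/6³ - 19·(3/2)²·(9/2)/6² = 209/32 kN·m
Load 2 — point force P=12 kN at a=12/5 m (b=L-a=18/5):
  M_2 = Pb²(3a+b)x/L³ - Pab²/L²  [x≤a] = 12·(18/5)²·(3·(12/5)+(18/5))·2/6³ - 12·(12/5)·(18/5)²/6² = 648/125 kN·m
Load 3 — triangular load w₀=-18 kN/m (0→w₀ over full span):
  M_3 = 3w₀Lx/20 - w₀L²/30 - w₀x³/(6L) = 3·(-18)·6·2/20 - (-18)·6²/30 - (-18)·2³/(6·6) = -34/5 kN·m
Load 4 — applied couple M₀=-7 kN·m at a=3 m (b=L-a=3):
  M_4 = R_Ax - M_A  [x≤a] with R_A=-7/4, M_A=-7/4 = (-7/4)·2 - (-7/4) = -7/4 kN·m
Superposition: M = Σ M_i = 12661/4000 kN·m ≈ 3.165250 kN·m

M(2) = 12661/4000 kN·m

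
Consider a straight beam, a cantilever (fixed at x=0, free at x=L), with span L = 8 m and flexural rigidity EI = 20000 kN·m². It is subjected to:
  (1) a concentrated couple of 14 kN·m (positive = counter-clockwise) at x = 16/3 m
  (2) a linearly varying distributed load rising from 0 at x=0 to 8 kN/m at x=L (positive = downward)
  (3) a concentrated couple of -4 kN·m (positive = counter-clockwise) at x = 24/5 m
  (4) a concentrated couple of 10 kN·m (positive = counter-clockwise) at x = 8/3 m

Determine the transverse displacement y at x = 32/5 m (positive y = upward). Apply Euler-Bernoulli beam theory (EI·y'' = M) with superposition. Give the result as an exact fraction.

Load 1 — applied couple M₀=14 kN·m at a=16/3 m (b=L-a=8/3):
  y_1 = M₀a(2x-a)/(2EI)  [x>a] = 14·(16/3)·(2·(32/5)-(16/3))/(2·20000) = 392/28125 m
Load 2 — triangular load w₀=8 kN/m (0→w₀ over full span):
  y_2 = (w₀Lx³/12-w₀L²x²/6-w₀x⁵/(120L))/EI = (8·8·(32/5)³/12-8·8²·(32/5)²/6-8·(32/5)⁵/(120·8))/20000 = -3203072/29296875 m
Load 3 — applied couple M₀=-4 kN·m at a=24/5 m (b=L-a=16/5):
  y_3 = M₀a(2x-a)/(2EI)  [x>a] = (-4)·(24/5)·(2·(32/5)-(24/5))/(2·20000) = -12/3125 m
Load 4 — applied couple M₀=10 kN·m at a=8/3 m (b=L-a=16/3):
  y_4 = M₀a(2x-a)/(2EI)  [x>a] = 10·(8/3)·(2·(32/5)-(8/3))/(2·20000) = 38/5625 m
Superposition: y = Σ y_i = -2709322/29296875 m ≈ -0.092478 m

y(32/5) = -2709322/29296875 m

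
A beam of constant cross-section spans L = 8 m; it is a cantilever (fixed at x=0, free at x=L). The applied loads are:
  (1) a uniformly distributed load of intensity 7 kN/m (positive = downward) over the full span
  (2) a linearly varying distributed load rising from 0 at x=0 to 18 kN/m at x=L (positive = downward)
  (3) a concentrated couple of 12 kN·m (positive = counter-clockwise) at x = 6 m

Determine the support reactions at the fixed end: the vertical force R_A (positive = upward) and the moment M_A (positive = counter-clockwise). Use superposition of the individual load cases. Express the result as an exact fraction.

R_A = 128 kN, M_A = 596 kN·m

Load 1 — uniform load w=7 kN/m over full span:
  R_A = wL = 7·8 = 56 kN
  M_A = wL²/2 = 7·8²/2 = 224 kN·m
Load 2 — triangular load w₀=18 kN/m (0→w₀ over full span):
  R_A = w₀L/2 = 18·8/2 = 72 kN
  M_A = w₀L²/3 = 18·8²/3 = 384 kN·m
Load 3 — applied couple M₀=12 kN·m at a=6 m (b=L-a=2):
  R_A = 0 kN
  M_A = -M₀ = -12 kN·m
Superposition: R_A = 128 kN, M_A = 596 kN·m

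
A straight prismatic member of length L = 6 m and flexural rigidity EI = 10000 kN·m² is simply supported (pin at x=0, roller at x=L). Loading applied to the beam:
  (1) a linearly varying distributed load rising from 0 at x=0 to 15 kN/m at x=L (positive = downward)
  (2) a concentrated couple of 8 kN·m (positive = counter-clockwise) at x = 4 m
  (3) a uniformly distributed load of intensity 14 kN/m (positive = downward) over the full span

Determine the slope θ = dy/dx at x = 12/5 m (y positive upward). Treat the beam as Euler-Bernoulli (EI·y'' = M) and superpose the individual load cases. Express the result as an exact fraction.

Load 1 — triangular load w₀=15 kN/m (0→w₀ over full span):
  θ_1 = -w₀(7L⁴-30L²x²+15x⁴)/(360LEI) = -15·(7·6⁴-30·6²·(12/5)²+15·(12/5)⁴)/(360·6·10000) = -2907/1250000 rad
Load 2 — applied couple M₀=8 kN·m at a=4 m (b=L-a=2):
  θ_2 = (M₀x²/(2L)+C₁)/EI  [x≤a] with C₁=M₀(3b²-L²)/(6L)=-16/3 = (8·(12/5)²/(2·6)+(-16/3))/10000 = -7/46875 rad
Load 3 — uniform load w=14 kN/m over full span:
  θ_3 = -w(L³-6Lx²+4x³)/(24EI) = -14·(6³-6·6·(12/5)²+4·(12/5)³)/(24·10000) = -2331/625000 rad
Superposition: θ = Σ θ_i = -23267/3750000 rad ≈ -0.006205 rad

θ(12/5) = -23267/3750000 rad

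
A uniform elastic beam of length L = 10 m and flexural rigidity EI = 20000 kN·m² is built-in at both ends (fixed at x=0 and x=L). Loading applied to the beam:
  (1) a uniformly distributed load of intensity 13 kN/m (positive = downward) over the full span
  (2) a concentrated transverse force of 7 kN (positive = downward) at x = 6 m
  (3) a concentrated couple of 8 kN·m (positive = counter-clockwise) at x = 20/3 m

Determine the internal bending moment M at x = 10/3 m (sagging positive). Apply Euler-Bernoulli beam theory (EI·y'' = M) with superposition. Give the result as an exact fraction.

M(10/3) = 2887/75 kN·m

Load 1 — uniform load w=13 kN/m over full span:
  M_1 = wLx/2 - wL²/12 - wx²/2 = 13·10·(10/3)/2 - 13·10²/12 - 13·(10/3)²/2 = 325/9 kN·m
Load 2 — point force P=7 kN at a=6 m (b=L-a=4):
  M_2 = Pb²(3a+b)x/L³ - Pab²/L²  [x≤a] = 7·4²·(3·6+4)·(10/3)/10³ - 7·6·4²/10² = 112/75 kN·m
Load 3 — applied couple M₀=8 kN·m at a=20/3 m (b=L-a=10/3):
  M_3 = R_Ax - M_A  [x≤a] with R_A=16/15, M_A=8/3 = (16/15)·(10/3) - (8/3) = 8/9 kN·m
Superposition: M = Σ M_i = 2887/75 kN·m ≈ 38.493333 kN·m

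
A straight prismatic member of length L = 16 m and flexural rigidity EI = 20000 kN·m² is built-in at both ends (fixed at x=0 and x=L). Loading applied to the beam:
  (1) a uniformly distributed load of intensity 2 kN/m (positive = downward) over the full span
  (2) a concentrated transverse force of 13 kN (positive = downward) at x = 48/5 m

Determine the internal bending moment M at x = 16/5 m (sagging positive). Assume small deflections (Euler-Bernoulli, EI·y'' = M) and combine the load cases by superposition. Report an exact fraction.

M(16/5) = -13184/1875 kN·m

Load 1 — uniform load w=2 kN/m over full span:
  M_1 = wLx/2 - wL²/12 - wx²/2 = 2·16·(16/5)/2 - 2·16²/12 - 2·(16/5)²/2 = -128/75 kN·m
Load 2 — point force P=13 kN at a=48/5 m (b=L-a=32/5):
  M_2 = Pb²(3a+b)x/L³ - Pab²/L²  [x≤a] = 13·(32/5)²·(3·(48/5)+(32/5))·(16/5)/16³ - 13·(48/5)·(32/5)²/16² = -3328/625 kN·m
Superposition: M = Σ M_i = -13184/1875 kN·m ≈ -7.031467 kN·m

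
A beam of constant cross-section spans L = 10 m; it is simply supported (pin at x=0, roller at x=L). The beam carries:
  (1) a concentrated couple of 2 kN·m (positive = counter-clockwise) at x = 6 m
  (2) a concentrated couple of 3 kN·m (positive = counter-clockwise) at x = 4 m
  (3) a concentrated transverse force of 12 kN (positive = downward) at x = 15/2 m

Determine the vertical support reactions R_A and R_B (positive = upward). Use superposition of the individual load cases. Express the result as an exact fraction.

R_A = 7/2 kN, R_B = 17/2 kN

Load 1 — applied couple M₀=2 kN·m at a=6 m (b=L-a=4):
  R_A = M₀/L = 2/10 = 1/5 kN
  R_B = -M₀/L = -2/10 = -1/5 kN
Load 2 — applied couple M₀=3 kN·m at a=4 m (b=L-a=6):
  R_A = M₀/L = 3/10 kN
  R_B = -M₀/L = -3/10 kN
Load 3 — point force P=12 kN at a=15/2 m (b=L-a=5/2):
  R_A = Pb/L = 12·(5/2)/10 = 3 kN
  R_B = Pa/L = 12·(15/2)/10 = 9 kN
Superposition: R_A = 7/2 kN, R_B = 17/2 kN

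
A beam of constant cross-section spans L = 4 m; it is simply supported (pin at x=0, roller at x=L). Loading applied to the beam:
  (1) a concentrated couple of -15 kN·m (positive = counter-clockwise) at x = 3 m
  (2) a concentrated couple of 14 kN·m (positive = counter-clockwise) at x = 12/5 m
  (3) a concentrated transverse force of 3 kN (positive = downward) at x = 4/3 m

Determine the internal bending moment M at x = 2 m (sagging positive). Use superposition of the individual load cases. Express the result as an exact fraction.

M(2) = 3/2 kN·m

Load 1 — applied couple M₀=-15 kN·m at a=3 m (b=L-a=1):
  M_1 = M₀x/L  [x≤a] = (-15)·2/4 = -15/2 kN·m
Load 2 — applied couple M₀=14 kN·m at a=12/5 m (b=L-a=8/5):
  M_2 = M₀x/L  [x≤a] = 14·2/4 = 7 kN·m
Load 3 — point force P=3 kN at a=4/3 m (b=L-a=8/3):
  M_3 = Pa(L-x)/L  [x>a] = 3·(4/3)·(4-2)/4 = 2 kN·m
Superposition: M = Σ M_i = 3/2 kN·m ≈ 1.500000 kN·m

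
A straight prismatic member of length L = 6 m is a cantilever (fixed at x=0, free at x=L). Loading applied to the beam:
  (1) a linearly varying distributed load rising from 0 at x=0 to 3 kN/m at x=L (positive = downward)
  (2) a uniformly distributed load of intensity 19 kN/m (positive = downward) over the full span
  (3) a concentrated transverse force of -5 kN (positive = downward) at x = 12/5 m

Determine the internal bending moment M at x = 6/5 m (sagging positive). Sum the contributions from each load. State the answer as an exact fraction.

Load 1 — triangular load w₀=3 kN/m (0→w₀ over full span):
  M_1 = w₀Lx/2 - w₀L²/3 - w₀x³/(6L) = 3·6·(6/5)/2 - 3·6²/3 - 3·(6/5)³/(6·6) = -3168/125 kN·m
Load 2 — uniform load w=19 kN/m over full span:
  M_2 = -w(L-x)²/2 = -19·(6-(6/5))²/2 = -5472/25 kN·m
Load 3 — point force P=-5 kN at a=12/5 m (b=L-a=18/5):
  M_3 = -P(a-x)  [x≤a] = -(-5)·((12/5)-(6/5)) = 6 kN·m
Superposition: M = Σ M_i = -29778/125 kN·m ≈ -238.224000 kN·m

M(6/5) = -29778/125 kN·m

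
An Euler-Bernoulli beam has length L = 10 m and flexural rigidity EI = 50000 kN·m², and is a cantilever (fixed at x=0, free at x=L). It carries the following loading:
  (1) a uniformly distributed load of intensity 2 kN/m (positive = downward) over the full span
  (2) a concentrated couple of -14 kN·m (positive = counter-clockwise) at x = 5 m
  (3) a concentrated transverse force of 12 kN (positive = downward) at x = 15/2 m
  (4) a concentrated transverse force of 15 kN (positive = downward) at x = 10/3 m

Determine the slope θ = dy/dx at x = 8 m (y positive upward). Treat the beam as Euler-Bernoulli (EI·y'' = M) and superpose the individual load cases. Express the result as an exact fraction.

Load 1 — uniform load w=2 kN/m over full span:
  θ_1 = -wx(x²-3Lx+3L²)/(6EI) = -2·8·(8²-3·10·8+3·10²)/(6·50000) = -62/9375 rad
Load 2 — applied couple M₀=-14 kN·m at a=5 m (b=L-a=5):
  θ_2 = M₀a/EI  [x>a] = (-14)·5/50000 = -7/5000 rad
Load 3 — point force P=12 kN at a=15/2 m (b=L-a=5/2):
  θ_3 = -Pa²/(2EI)  [x>a] = -12·(15/2)²/(2·50000) = -27/4000 rad
Load 4 — point force P=15 kN at a=10/3 m (b=L-a=20/3):
  θ_4 = -Pa²/(2EI)  [x>a] = -15·(10/3)²/(2·50000) = -1/600 rad
Superposition: θ = Σ θ_i = -1643/100000 rad ≈ -0.016430 rad

θ(8) = -1643/100000 rad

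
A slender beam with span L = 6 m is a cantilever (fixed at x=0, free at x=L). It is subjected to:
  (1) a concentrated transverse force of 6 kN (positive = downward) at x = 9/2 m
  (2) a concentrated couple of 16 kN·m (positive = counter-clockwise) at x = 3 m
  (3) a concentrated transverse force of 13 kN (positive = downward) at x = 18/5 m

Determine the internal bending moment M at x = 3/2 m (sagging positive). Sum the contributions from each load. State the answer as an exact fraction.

Load 1 — point force P=6 kN at a=9/2 m (b=L-a=3/2):
  M_1 = -P(a-x)  [x≤a] = -6·((9/2)-(3/2)) = -18 kN·m
Load 2 — applied couple M₀=16 kN·m at a=3 m (b=L-a=3):
  M_2 = M₀  [x≤a] = 16 = 16 kN·m
Load 3 — point force P=13 kN at a=18/5 m (b=L-a=12/5):
  M_3 = -P(a-x)  [x≤a] = -13·((18/5)-(3/2)) = -273/10 kN·m
Superposition: M = Σ M_i = -293/10 kN·m ≈ -29.300000 kN·m

M(3/2) = -293/10 kN·m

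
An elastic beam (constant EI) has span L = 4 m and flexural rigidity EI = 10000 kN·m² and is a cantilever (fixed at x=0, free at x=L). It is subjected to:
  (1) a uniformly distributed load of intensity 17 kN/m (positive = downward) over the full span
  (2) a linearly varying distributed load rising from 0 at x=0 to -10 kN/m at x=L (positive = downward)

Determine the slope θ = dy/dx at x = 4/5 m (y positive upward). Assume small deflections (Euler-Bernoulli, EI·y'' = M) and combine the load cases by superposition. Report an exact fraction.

Load 1 — uniform load w=17 kN/m over full span:
  θ_1 = -wx(x²-3Lx+3L²)/(6EI) = -17·(4/5)·((4/5)²-3·4·(4/5)+3·4²)/(6·10000) = -2074/234375 rad
Load 2 — triangular load w₀=-10 kN/m (0→w₀ over full span):
  θ_2 = (w₀Lx²/4-w₀L²x/3-w₀x⁴/(24L))/EI = ((-10)·4·(4/5)²/4-(-10)·4²·(4/5)/3-(-10)·(4/5)⁴/(24·4))/10000 = 851/234375 rad
Superposition: θ = Σ θ_i = -1223/234375 rad ≈ -0.005218 rad

θ(4/5) = -1223/234375 rad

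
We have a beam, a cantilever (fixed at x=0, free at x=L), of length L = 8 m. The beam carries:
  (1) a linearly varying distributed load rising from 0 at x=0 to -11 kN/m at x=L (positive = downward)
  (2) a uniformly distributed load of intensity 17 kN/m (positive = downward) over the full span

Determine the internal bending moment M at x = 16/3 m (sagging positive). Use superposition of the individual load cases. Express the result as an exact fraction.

Load 1 — triangular load w₀=-11 kN/m (0→w₀ over full span):
  M_1 = w₀Lx/2 - w₀L²/3 - w₀x³/(6L) = (-11)·8·(16/3)/2 - (-11)·8²/3 - (-11)·(16/3)³/(6·8) = 2816/81 kN·m
Load 2 — uniform load w=17 kN/m over full span:
  M_2 = -w(L-x)²/2 = -17·(8-(16/3))²/2 = -544/9 kN·m
Superposition: M = Σ M_i = -2080/81 kN·m ≈ -25.679012 kN·m

M(16/3) = -2080/81 kN·m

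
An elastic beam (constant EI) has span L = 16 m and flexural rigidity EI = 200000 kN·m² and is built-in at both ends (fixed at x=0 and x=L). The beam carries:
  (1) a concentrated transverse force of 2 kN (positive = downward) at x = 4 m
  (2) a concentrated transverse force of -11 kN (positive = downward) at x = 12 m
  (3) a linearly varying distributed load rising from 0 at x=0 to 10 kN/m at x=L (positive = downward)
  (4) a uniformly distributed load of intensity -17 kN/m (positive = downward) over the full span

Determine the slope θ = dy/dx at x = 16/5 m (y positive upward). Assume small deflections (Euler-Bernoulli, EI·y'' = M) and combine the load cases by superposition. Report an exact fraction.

θ(16/5) = 19499/9375000 rad

Load 1 — point force P=2 kN at a=4 m (b=L-a=12):
  θ_1 = -Pb²x(2aL-(3a+b)x)/(2L³EI)  [x≤a] = -2·12²·(16/5)·(2·4·16-(3·4+12)·(16/5))/(2·16³·200000) = -9/312500 rad
Load 2 — point force P=-11 kN at a=12 m (b=L-a=4):
  θ_2 = -Pb²x(2aL-(3a+b)x)/(2L³EI)  [x≤a] = -(-11)·4²·(16/5)·(2·12·16-(3·12+4)·(16/5))/(2·16³·200000) = 11/125000 rad
Load 3 — triangular load w₀=10 kN/m (0→w₀ over full span):
  θ_3 = -w₀(2x(L-x)(L-2x)(x+2L)+x²(L-x)²)/(120LEI) = -10·(2·(16/5)·(16-(16/5))·(16-2·(16/5))·((16/5)+2·16)+(16/5)²·(16-(16/5))²)/(120·16·200000) = -896/1171875 rad
Load 4 — uniform load w=-17 kN/m over full span:
  θ_4 = -wx(L-x)(L-2x)/(12EI) = -(-17)·(16/5)·(16-(16/5))·(16-2·(16/5))/(12·200000) = 1088/390625 rad
Superposition: θ = Σ θ_i = 19499/9375000 rad ≈ 0.002080 rad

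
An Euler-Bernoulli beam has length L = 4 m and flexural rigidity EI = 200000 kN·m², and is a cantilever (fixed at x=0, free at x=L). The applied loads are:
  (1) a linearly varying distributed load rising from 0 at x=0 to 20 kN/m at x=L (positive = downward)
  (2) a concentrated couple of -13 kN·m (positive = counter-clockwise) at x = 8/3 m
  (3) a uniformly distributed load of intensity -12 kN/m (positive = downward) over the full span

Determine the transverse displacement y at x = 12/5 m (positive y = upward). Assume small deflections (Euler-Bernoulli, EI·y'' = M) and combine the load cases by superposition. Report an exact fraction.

y(12/5) = -28641/78125000 m

Load 1 — triangular load w₀=20 kN/m (0→w₀ over full span):
  y_1 = (w₀Lx³/12-w₀L²x²/6-w₀x⁵/(120L))/EI = (20·4·(12/5)³/12-20·4²·(12/5)²/6-20·(12/5)⁵/(120·4))/200000 = -10662/9765625 m
Load 2 — applied couple M₀=-13 kN·m at a=8/3 m (b=L-a=4/3):
  y_2 = M₀x²/(2EI)  [x≤a] = (-13)·(12/5)²/(2·200000) = -117/625000 m
Load 3 — uniform load w=-12 kN/m over full span:
  y_3 = -wx²(x²-4Lx+6L²)/(24EI) = -(-12)·(12/5)²·((12/5)²-4·4·(12/5)+6·4²)/(24·200000) = 1782/1953125 m
Superposition: y = Σ y_i = -28641/78125000 m ≈ -0.000367 m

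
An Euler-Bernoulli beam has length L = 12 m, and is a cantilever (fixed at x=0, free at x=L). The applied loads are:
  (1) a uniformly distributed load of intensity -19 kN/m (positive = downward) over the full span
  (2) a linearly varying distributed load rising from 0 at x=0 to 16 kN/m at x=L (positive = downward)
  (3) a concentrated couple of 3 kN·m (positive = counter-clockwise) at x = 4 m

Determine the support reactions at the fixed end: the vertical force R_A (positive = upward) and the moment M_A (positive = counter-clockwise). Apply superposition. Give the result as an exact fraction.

R_A = -132 kN, M_A = -603 kN·m

Load 1 — uniform load w=-19 kN/m over full span:
  R_A = wL = (-19)·12 = -228 kN
  M_A = wL²/2 = (-19)·12²/2 = -1368 kN·m
Load 2 — triangular load w₀=16 kN/m (0→w₀ over full span):
  R_A = w₀L/2 = 16·12/2 = 96 kN
  M_A = w₀L²/3 = 16·12²/3 = 768 kN·m
Load 3 — applied couple M₀=3 kN·m at a=4 m (b=L-a=8):
  R_A = 0 kN
  M_A = -M₀ = -3 kN·m
Superposition: R_A = -132 kN, M_A = -603 kN·m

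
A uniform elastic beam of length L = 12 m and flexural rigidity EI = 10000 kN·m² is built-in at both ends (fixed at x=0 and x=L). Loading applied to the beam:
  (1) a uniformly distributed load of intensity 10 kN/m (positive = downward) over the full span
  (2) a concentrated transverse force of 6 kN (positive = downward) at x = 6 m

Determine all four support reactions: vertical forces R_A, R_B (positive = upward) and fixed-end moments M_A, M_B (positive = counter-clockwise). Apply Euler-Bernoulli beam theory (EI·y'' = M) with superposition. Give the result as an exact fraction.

R_A = 63 kN, M_A = 129 kN·m, R_B = 63 kN, M_B = -129 kN·m

Load 1 — uniform load w=10 kN/m over full span:
  R_A = wL/2 = 10·12/2 = 60 kN
  M_A = wL²/12 = 10·12²/12 = 120 kN·m
  R_B = wL/2 = 10·12/2 = 60 kN
  M_B = -wL²/12 = -10·12²/12 = -120 kN·m
Load 2 — point force P=6 kN at a=6 m (b=L-a=6):
  R_A = Pb²(3a+b)/L³ = 6·6²·(3·6+6)/12³ = 3 kN
  M_A = Pab²/L² = 6·6·6²/12² = 9 kN·m
  R_B = Pa²(a+3b)/L³ = 6·6²·(6+3·6)/12³ = 3 kN
  M_B = -Pa²b/L² = -6·6²·6/12² = -9 kN·m
Superposition: R_A = 63 kN, M_A = 129 kN·m, R_B = 63 kN, M_B = -129 kN·m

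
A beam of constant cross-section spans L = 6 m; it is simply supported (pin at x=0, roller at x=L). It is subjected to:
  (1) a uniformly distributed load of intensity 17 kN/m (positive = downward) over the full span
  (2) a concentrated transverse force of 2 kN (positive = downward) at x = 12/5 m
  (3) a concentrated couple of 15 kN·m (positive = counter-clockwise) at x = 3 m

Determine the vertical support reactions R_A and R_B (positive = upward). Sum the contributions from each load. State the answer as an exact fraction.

R_A = 547/10 kN, R_B = 493/10 kN

Load 1 — uniform load w=17 kN/m over full span:
  R_A = wL/2 = 17·6/2 = 51 kN
  R_B = wL/2 = 17·6/2 = 51 kN
Load 2 — point force P=2 kN at a=12/5 m (b=L-a=18/5):
  R_A = Pb/L = 2·(18/5)/6 = 6/5 kN
  R_B = Pa/L = 2·(12/5)/6 = 4/5 kN
Load 3 — applied couple M₀=15 kN·m at a=3 m (b=L-a=3):
  R_A = M₀/L = 15/6 = 5/2 kN
  R_B = -M₀/L = -15/6 = -5/2 kN
Superposition: R_A = 547/10 kN, R_B = 493/10 kN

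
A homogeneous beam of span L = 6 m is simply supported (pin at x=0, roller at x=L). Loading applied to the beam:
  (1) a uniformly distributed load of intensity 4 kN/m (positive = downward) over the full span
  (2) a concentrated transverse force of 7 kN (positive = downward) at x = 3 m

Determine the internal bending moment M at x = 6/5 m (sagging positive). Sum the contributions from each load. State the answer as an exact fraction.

Load 1 — uniform load w=4 kN/m over full span:
  M_1 = wx(L-x)/2 = 4·(6/5)·(6-(6/5))/2 = 288/25 kN·m
Load 2 — point force P=7 kN at a=3 m (b=L-a=3):
  M_2 = Pbx/L  [x≤a] = 7·3·(6/5)/6 = 21/5 kN·m
Superposition: M = Σ M_i = 393/25 kN·m ≈ 15.720000 kN·m

M(6/5) = 393/25 kN·m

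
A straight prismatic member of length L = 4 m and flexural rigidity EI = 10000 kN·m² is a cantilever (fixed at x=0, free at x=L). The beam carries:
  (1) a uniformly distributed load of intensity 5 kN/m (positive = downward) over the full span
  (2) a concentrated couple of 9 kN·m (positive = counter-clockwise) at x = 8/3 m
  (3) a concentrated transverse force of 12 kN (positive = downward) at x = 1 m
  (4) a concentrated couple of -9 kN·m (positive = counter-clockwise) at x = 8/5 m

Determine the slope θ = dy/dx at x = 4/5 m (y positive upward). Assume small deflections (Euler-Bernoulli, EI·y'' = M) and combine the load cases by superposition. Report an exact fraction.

Load 1 — uniform load w=5 kN/m over full span:
  θ_1 = -wx(x²-3Lx+3L²)/(6EI) = -5·(4/5)·((4/5)²-3·4·(4/5)+3·4²)/(6·10000) = -122/46875 rad
Load 2 — applied couple M₀=9 kN·m at a=8/3 m (b=L-a=4/3):
  θ_2 = M₀x/EI  [x≤a] = 9·(4/5)/10000 = 9/12500 rad
Load 3 — point force P=12 kN at a=1 m (b=L-a=3):
  θ_3 = -Px(2a-x)/(2EI)  [x≤a] = -12·(4/5)·(2·1-(4/5))/(2·10000) = -9/15625 rad
Load 4 — applied couple M₀=-9 kN·m at a=8/5 m (b=L-a=12/5):
  θ_4 = M₀x/EI  [x≤a] = (-9)·(4/5)/10000 = -9/12500 rad
Superposition: θ = Σ θ_i = -149/46875 rad ≈ -0.003179 rad

θ(4/5) = -149/46875 rad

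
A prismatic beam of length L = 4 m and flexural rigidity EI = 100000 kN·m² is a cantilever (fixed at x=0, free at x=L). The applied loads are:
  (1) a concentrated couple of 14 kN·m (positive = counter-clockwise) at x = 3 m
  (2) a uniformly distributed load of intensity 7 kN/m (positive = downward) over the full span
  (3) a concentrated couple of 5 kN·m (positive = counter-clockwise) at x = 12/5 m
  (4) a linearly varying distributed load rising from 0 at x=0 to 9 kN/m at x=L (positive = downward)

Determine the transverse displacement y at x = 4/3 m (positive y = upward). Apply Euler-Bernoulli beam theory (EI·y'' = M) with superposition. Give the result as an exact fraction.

Load 1 — applied couple M₀=14 kN·m at a=3 m (b=L-a=1):
  y_1 = M₀x²/(2EI)  [x≤a] = 14·(4/3)²/(2·100000) = 7/56250 m
Load 2 — uniform load w=7 kN/m over full span:
  y_2 = -wx²(x²-4Lx+6L²)/(24EI) = -7·(4/3)²·((4/3)²-4·4·(4/3)+6·4²)/(24·100000) = -301/759375 m
Load 3 — applied couple M₀=5 kN·m at a=12/5 m (b=L-a=8/5):
  y_3 = M₀x²/(2EI)  [x≤a] = 5·(4/3)²/(2·100000) = 1/22500 m
Load 4 — triangular load w₀=9 kN/m (0→w₀ over full span):
  y_4 = (w₀Lx³/12-w₀L²x²/6-w₀x⁵/(120L))/EI = (9·4·(4/3)³/12-9·4²·(4/3)²/6-9·(4/3)⁵/(120·4))/100000 = -451/1265625 m
Superposition: y = Σ y_i = -8867/15187500 m ≈ -0.000584 m

y(4/3) = -8867/15187500 m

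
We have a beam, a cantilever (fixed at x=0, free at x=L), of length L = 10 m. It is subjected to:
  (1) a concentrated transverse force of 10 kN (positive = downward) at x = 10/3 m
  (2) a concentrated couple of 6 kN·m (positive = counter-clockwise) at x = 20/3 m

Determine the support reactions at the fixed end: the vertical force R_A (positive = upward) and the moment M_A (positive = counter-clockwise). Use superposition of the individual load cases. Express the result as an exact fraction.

R_A = 10 kN, M_A = 82/3 kN·m

Load 1 — point force P=10 kN at a=10/3 m (b=L-a=20/3):
  R_A = P = 10 kN
  M_A = Pa = 10·(10/3) = 100/3 kN·m
Load 2 — applied couple M₀=6 kN·m at a=20/3 m (b=L-a=10/3):
  R_A = 0 kN
  M_A = -M₀ = -6 kN·m
Superposition: R_A = 10 kN, M_A = 82/3 kN·m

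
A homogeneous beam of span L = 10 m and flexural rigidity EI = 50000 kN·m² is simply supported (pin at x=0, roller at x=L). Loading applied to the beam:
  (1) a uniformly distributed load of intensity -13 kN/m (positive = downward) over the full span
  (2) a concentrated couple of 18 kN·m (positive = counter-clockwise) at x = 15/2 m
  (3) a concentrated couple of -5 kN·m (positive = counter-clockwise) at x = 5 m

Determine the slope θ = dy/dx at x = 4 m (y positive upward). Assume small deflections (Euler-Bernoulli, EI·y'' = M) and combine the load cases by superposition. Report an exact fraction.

Load 1 — uniform load w=-13 kN/m over full span:
  θ_1 = -w(L³-6Lx²+4x³)/(24EI) = -(-13)·(10³-6·10·4²+4·4³)/(24·50000) = 481/150000 rad
Load 2 — applied couple M₀=18 kN·m at a=15/2 m (b=L-a=5/2):
  θ_2 = (M₀x²/(2L)+C₁)/EI  [x≤a] with C₁=M₀(3b²-L²)/(6L)=-195/8 = (18·4²/(2·10)+(-195/8))/50000 = -399/2000000 rad
Load 3 — applied couple M₀=-5 kN·m at a=5 m (b=L-a=5):
  θ_3 = (M₀x²/(2L)+C₁)/EI  [x≤a] with C₁=M₀(3b²-L²)/(6L)=25/12 = ((-5)·4²/(2·10)+(25/12))/50000 = -23/600000 rad
Superposition: θ = Σ θ_i = 17813/6000000 rad ≈ 0.002969 rad

θ(4) = 17813/6000000 rad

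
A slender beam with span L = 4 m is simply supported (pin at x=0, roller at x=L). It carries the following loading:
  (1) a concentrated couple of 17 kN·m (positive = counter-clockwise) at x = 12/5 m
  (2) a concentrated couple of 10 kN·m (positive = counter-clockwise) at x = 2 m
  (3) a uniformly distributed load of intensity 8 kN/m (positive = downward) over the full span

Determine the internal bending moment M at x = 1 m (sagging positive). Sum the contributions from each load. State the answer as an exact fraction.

Load 1 — applied couple M₀=17 kN·m at a=12/5 m (b=L-a=8/5):
  M_1 = M₀x/L  [x≤a] = 17·1/4 = 17/4 kN·m
Load 2 — applied couple M₀=10 kN·m at a=2 m (b=L-a=2):
  M_2 = M₀x/L  [x≤a] = 10·1/4 = 5/2 kN·m
Load 3 — uniform load w=8 kN/m over full span:
  M_3 = wx(L-x)/2 = 8·1·(4-1)/2 = 12 kN·m
Superposition: M = Σ M_i = 75/4 kN·m ≈ 18.750000 kN·m

M(1) = 75/4 kN·m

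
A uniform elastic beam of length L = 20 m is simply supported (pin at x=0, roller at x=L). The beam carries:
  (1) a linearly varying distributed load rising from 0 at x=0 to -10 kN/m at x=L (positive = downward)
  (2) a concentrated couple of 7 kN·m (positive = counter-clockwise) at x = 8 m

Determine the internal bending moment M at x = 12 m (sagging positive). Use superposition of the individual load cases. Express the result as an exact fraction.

M(12) = -1294/5 kN·m

Load 1 — triangular load w₀=-10 kN/m (0→w₀ over full span):
  M_1 = w₀Lx/6 - w₀x³/(6L) = (-10)·20·12/6 - (-10)·12³/(6·20) = -256 kN·m
Load 2 — applied couple M₀=7 kN·m at a=8 m (b=L-a=12):
  M_2 = M₀x/L - M₀  [x>a] = 7·12/20 - 7 = -14/5 kN·m
Superposition: M = Σ M_i = -1294/5 kN·m ≈ -258.800000 kN·m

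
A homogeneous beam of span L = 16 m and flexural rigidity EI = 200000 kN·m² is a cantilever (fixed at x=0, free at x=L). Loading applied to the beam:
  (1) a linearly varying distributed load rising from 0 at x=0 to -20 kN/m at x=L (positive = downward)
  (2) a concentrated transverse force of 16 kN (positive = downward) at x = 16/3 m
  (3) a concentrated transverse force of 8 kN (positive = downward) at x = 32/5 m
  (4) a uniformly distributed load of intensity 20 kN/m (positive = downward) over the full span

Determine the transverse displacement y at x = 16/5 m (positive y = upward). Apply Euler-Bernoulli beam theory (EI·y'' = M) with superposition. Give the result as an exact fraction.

y(16/5) = -202496/9765625 m

Load 1 — triangular load w₀=-20 kN/m (0→w₀ over full span):
  y_1 = (w₀Lx³/12-w₀L²x²/6-w₀x⁵/(120L))/EI = ((-20)·16·(16/5)³/12-(-20)·16²·(16/5)²/6-(-20)·(16/5)⁵/(120·16))/200000 = 1152512/29296875 m
Load 2 — point force P=16 kN at a=16/3 m (b=L-a=32/3):
  y_2 = -Px²(3a-x)/(6EI)  [x≤a] = -16·(16/5)²·(3·(16/3)-(16/5))/(6·200000) = -2048/1171875 m
Load 3 — point force P=8 kN at a=32/5 m (b=L-a=48/5):
  y_3 = -Px²(3a-x)/(6EI)  [x≤a] = -8·(16/5)²·(3·(32/5)-(16/5))/(6·200000) = -256/234375 m
Load 4 — uniform load w=20 kN/m over full span:
  y_4 = -wx²(x²-4Lx+6L²)/(24EI) = -20·(16/5)²·((16/5)²-4·16·(16/5)+6·16²)/(24·200000) = -67072/1171875 m
Superposition: y = Σ y_i = -202496/9765625 m ≈ -0.020736 m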